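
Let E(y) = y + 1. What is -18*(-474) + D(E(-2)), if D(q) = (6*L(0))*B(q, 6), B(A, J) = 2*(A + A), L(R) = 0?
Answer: 8532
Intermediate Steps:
E(y) = 1 + y
B(A, J) = 4*A (B(A, J) = 2*(2*A) = 4*A)
D(q) = 0 (D(q) = (6*0)*(4*q) = 0*(4*q) = 0)
-18*(-474) + D(E(-2)) = -18*(-474) + 0 = 8532 + 0 = 8532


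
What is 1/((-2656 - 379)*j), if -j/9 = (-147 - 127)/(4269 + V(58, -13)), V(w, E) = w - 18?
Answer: -4309/7484310 ≈ -0.00057574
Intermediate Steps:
V(w, E) = -18 + w
j = 2466/4309 (j = -9*(-147 - 127)/(4269 + (-18 + 58)) = -(-2466)/(4269 + 40) = -(-2466)/4309 = -9*(-274/4309) = 2466/4309 ≈ 0.57229)
1/((-2656 - 379)*j) = 1/((-2656 - 379)*(2466/4309)) = (4309/2466)/(-3035) = -1/3035*4309/2466 = -4309/7484310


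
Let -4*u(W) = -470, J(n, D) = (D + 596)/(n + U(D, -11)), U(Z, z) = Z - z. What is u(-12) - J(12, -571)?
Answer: 64415/548 ≈ 117.55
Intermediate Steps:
J(n, D) = (596 + D)/(11 + D + n) (J(n, D) = (D + 596)/(n + (D - 1*(-11))) = (596 + D)/(n + (D + 11)) = (596 + D)/(n + (11 + D)) = (596 + D)/(11 + D + n))
u(W) = 235/2 (u(W) = -¼*(-470) = 235/2)
u(-12) - J(12, -571) = 235/2 - (596 - 571)/(11 - 571 + 12) = 235/2 - 25/(-548) = 235/2 - (-1)*25/548 = 235/2 - 1*(-25/548) = 235/2 + 25/548 = 64415/548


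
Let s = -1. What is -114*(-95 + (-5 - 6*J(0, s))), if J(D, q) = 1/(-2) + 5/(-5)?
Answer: 10374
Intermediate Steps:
J(D, q) = -3/2 (J(D, q) = 1*(-½) + 5*(-⅕) = -½ - 1 = -3/2)
-114*(-95 + (-5 - 6*J(0, s))) = -114*(-95 + (-5 - 6*(-3/2))) = -114*(-95 + (-5 + 9)) = -114*(-95 + 4) = -114*(-91) = 10374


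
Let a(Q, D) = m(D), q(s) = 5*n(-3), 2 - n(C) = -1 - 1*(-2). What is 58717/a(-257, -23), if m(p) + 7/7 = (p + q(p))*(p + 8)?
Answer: 58717/269 ≈ 218.28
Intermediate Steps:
n(C) = 1 (n(C) = 2 - (-1 - 1*(-2)) = 2 - (-1 + 2) = 2 - 1*1 = 2 - 1 = 1)
q(s) = 5 (q(s) = 5*1 = 5)
m(p) = -1 + (5 + p)*(8 + p) (m(p) = -1 + (p + 5)*(p + 8) = -1 + (5 + p)*(8 + p))
a(Q, D) = 39 + D**2 + 13*D
58717/a(-257, -23) = 58717/(39 + (-23)**2 + 13*(-23)) = 58717/(39 + 529 - 299) = 58717/269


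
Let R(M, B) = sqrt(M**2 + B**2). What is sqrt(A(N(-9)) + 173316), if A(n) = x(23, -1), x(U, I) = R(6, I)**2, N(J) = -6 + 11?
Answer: sqrt(173353) ≈ 416.36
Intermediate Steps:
N(J) = 5
R(M, B) = sqrt(B**2 + M**2)
x(U, I) = 36 + I**2 (x(U, I) = (sqrt(I**2 + 6**2))**2 = (sqrt(I**2 + 36))**2 = (sqrt(36 + I**2))**2 = 36 + I**2)
A(n) = 37 (A(n) = 36 + (-1)**2 = 36 + 1 = 37)
sqrt(A(N(-9)) + 173316) = sqrt(37 + 173316) = sqrt(173353)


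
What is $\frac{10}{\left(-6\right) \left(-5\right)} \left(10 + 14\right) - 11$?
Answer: $-3$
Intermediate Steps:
$\frac{10}{\left(-6\right) \left(-5\right)} \left(10 + 14\right) - 11 = \frac{10}{30} \cdot 24 - 11 = 10 \cdot \frac{1}{30} \cdot 24 - 11 = \frac{1}{3} \cdot 24 - 11 = 8 - 11 = -3$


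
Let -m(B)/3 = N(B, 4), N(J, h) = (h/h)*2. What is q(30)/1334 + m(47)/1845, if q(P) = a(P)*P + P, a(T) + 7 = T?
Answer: 220066/410205 ≈ 0.53648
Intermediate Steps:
a(T) = -7 + T
N(J, h) = 2 (N(J, h) = 1*2 = 2)
q(P) = P + P*(-7 + P) (q(P) = (-7 + P)*P + P = P*(-7 + P) + P = P + P*(-7 + P))
m(B) = -6 (m(B) = -3*2 = -6)
q(30)/1334 + m(47)/1845 = (30*(-6 + 30))/1334 - 6/1845 = (30*24)*(1/1334) - 6*1/1845 = 720*(1/1334) - 2/615 = 360/667 - 2/615 = 220066/410205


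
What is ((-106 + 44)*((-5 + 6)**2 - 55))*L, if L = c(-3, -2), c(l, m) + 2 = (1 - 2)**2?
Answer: -3348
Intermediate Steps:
c(l, m) = -1 (c(l, m) = -2 + (1 - 2)**2 = -2 + (-1)**2 = -2 + 1 = -1)
L = -1
((-106 + 44)*((-5 + 6)**2 - 55))*L = ((-106 + 44)*((-5 + 6)**2 - 55))*(-1) = -62*(1**2 - 55)*(-1) = -62*(1 - 55)*(-1) = -62*(-54)*(-1) = 3348*(-1) = -3348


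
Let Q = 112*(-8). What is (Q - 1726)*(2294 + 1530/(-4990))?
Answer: -3001017966/499 ≈ -6.0141e+6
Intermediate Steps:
Q = -896
(Q - 1726)*(2294 + 1530/(-4990)) = (-896 - 1726)*(2294 + 1530/(-4990)) = -2622*(2294 + 1530*(-1/4990)) = -2622*(2294 - 153/499) = -2622*1144553/499 = -3001017966/499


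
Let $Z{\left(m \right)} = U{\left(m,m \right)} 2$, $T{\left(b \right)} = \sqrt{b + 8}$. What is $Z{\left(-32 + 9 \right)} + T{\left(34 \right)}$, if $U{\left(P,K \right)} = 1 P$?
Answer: $-46 + \sqrt{42} \approx -39.519$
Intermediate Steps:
$U{\left(P,K \right)} = P$
$T{\left(b \right)} = \sqrt{8 + b}$
$Z{\left(m \right)} = 2 m$ ($Z{\left(m \right)} = m 2 = 2 m$)
$Z{\left(-32 + 9 \right)} + T{\left(34 \right)} = 2 \left(-32 + 9\right) + \sqrt{8 + 34} = 2 \left(-23\right) + \sqrt{42} = -46 + \sqrt{42}$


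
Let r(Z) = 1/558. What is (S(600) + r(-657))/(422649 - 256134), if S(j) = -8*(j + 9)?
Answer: -543715/18583074 ≈ -0.029259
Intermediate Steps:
S(j) = -72 - 8*j (S(j) = -8*(9 + j) = -72 - 8*j)
r(Z) = 1/558
(S(600) + r(-657))/(422649 - 256134) = ((-72 - 8*600) + 1/558)/(422649 - 256134) = ((-72 - 4800) + 1/558)/166515 = (-4872 + 1/558)*(1/166515) = -2718575/558*1/166515 = -543715/18583074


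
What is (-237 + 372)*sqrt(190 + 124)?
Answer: 135*sqrt(314) ≈ 2392.2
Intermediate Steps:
(-237 + 372)*sqrt(190 + 124) = 135*sqrt(314)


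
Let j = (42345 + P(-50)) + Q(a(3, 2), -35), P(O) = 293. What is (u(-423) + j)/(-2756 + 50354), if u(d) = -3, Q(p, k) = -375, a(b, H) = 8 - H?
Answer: 21130/23799 ≈ 0.88785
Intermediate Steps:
j = 42263 (j = (42345 + 293) - 375 = 42638 - 375 = 42263)
(u(-423) + j)/(-2756 + 50354) = (-3 + 42263)/(-2756 + 50354) = 42260/47598 = 42260*(1/47598) = 21130/23799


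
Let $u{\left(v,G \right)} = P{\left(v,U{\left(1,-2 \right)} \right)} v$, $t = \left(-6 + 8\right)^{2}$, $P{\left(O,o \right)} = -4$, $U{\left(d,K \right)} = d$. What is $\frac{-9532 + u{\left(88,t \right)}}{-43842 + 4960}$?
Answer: $\frac{4942}{19441} \approx 0.25421$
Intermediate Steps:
$t = 4$ ($t = 2^{2} = 4$)
$u{\left(v,G \right)} = - 4 v$
$\frac{-9532 + u{\left(88,t \right)}}{-43842 + 4960} = \frac{-9532 - 352}{-43842 + 4960} = \frac{-9532 - 352}{-38882} = \left(-9884\right) \left(- \frac{1}{38882}\right) = \frac{4942}{19441}$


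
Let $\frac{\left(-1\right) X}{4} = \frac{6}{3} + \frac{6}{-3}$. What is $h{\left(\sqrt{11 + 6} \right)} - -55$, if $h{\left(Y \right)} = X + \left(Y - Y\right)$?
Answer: $55$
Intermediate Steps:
$X = 0$ ($X = - 4 \left(\frac{6}{3} + \frac{6}{-3}\right) = - 4 \left(6 \cdot \frac{1}{3} + 6 \left(- \frac{1}{3}\right)\right) = - 4 \left(2 - 2\right) = \left(-4\right) 0 = 0$)
$h{\left(Y \right)} = 0$ ($h{\left(Y \right)} = 0 + \left(Y - Y\right) = 0 + 0 = 0$)
$h{\left(\sqrt{11 + 6} \right)} - -55 = 0 - -55 = 0 + \left(-11 + 66\right) = 0 + 55 = 55$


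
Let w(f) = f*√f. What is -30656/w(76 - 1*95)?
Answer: -30656*I*√19/361 ≈ -370.16*I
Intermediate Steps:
w(f) = f^(3/2)
-30656/w(76 - 1*95) = -30656/(76 - 1*95)^(3/2) = -30656/(76 - 95)^(3/2) = -30656*I*√19/361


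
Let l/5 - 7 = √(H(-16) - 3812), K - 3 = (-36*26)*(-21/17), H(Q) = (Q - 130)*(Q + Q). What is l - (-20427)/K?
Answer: 345668/6569 + 10*√215 ≈ 199.25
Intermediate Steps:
H(Q) = 2*Q*(-130 + Q) (H(Q) = (-130 + Q)*(2*Q) = 2*Q*(-130 + Q))
K = 19707/17 (K = 3 + (-36*26)*(-21/17) = 3 - (-19656)/17 = 3 - 936*(-21/17) = 3 + 19656/17 = 19707/17 ≈ 1159.2)
l = 35 + 10*√215 (l = 35 + 5*√(2*(-16)*(-130 - 16) - 3812) = 35 + 5*√(2*(-16)*(-146) - 3812) = 35 + 5*√(4672 - 3812) = 35 + 5*√860 = 35 + 5*(2*√215) = 35 + 10*√215 ≈ 181.63)
l - (-20427)/K = (35 + 10*√215) - (-20427)/19707/17 = (35 + 10*√215) - (-20427)*17/19707 = (35 + 10*√215) - 1*(-115753/6569) = (35 + 10*√215) + 115753/6569 = 345668/6569 + 10*√215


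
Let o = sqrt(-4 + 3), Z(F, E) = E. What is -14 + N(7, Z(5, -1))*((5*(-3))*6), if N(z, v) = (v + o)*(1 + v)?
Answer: -14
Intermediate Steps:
o = I (o = sqrt(-1) = I ≈ 1.0*I)
N(z, v) = (1 + v)*(I + v) (N(z, v) = (v + I)*(1 + v) = (I + v)*(1 + v) = (1 + v)*(I + v))
-14 + N(7, Z(5, -1))*((5*(-3))*6) = -14 + (I - 1 + (-1)**2 + I*(-1))*((5*(-3))*6) = -14 + (I - 1 + 1 - I)*(-15*6) = -14 + 0*(-90) = -14 + 0 = -14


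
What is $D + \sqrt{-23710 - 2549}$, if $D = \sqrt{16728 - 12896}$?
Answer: $2 \sqrt{958} + i \sqrt{26259} \approx 61.903 + 162.05 i$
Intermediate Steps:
$D = 2 \sqrt{958}$ ($D = \sqrt{3832} = 2 \sqrt{958} \approx 61.903$)
$D + \sqrt{-23710 - 2549} = 2 \sqrt{958} + \sqrt{-23710 - 2549} = 2 \sqrt{958} + \sqrt{-26259} = 2 \sqrt{958} + i \sqrt{26259}$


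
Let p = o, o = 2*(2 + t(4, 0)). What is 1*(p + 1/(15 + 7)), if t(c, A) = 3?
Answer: 221/22 ≈ 10.045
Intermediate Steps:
o = 10 (o = 2*(2 + 3) = 2*5 = 10)
p = 10
1*(p + 1/(15 + 7)) = 1*(10 + 1/(15 + 7)) = 1*(10 + 1/22) = 1*(221/22) = 221/22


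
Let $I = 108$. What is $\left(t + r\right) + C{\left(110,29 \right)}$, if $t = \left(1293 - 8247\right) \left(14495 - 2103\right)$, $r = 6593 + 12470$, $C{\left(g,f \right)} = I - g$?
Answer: $-86154907$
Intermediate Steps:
$C{\left(g,f \right)} = 108 - g$
$r = 19063$
$t = -86173968$ ($t = \left(-6954\right) 12392 = -86173968$)
$\left(t + r\right) + C{\left(110,29 \right)} = \left(-86173968 + 19063\right) + \left(108 - 110\right) = -86154905 + \left(108 - 110\right) = -86154905 - 2 = -86154907$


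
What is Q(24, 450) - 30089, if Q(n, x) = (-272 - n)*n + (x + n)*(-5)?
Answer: -39563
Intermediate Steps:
Q(n, x) = -5*n - 5*x + n*(-272 - n) (Q(n, x) = n*(-272 - n) + (n + x)*(-5) = n*(-272 - n) + (-5*n - 5*x) = -5*n - 5*x + n*(-272 - n))
Q(24, 450) - 30089 = (-1*24² - 277*24 - 5*450) - 30089 = (-1*576 - 6648 - 2250) - 30089 = (-576 - 6648 - 2250) - 30089 = -9474 - 30089 = -39563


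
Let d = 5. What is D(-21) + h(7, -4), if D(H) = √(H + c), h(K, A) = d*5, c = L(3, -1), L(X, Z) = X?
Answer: 25 + 3*I*√2 ≈ 25.0 + 4.2426*I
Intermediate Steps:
c = 3
h(K, A) = 25 (h(K, A) = 5*5 = 25)
D(H) = √(3 + H) (D(H) = √(H + 3) = √(3 + H))
D(-21) + h(7, -4) = √(3 - 21) + 25 = √(-18) + 25 = 3*I*√2 + 25 = 25 + 3*I*√2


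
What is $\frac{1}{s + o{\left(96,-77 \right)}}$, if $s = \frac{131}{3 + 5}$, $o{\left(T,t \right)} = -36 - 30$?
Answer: $- \frac{8}{397} \approx -0.020151$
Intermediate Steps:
$o{\left(T,t \right)} = -66$
$s = \frac{131}{8} \approx 16.375$
$\frac{1}{s + o{\left(96,-77 \right)}} = \frac{1}{\frac{131}{8} - 66} = \frac{1}{- \frac{397}{8}} = - \frac{8}{397}$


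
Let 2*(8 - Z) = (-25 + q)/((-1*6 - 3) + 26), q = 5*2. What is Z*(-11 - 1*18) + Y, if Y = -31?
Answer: -9377/34 ≈ -275.79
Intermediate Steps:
q = 10
Z = 287/34 (Z = 8 - (-25 + 10)/(2*((-1*6 - 3) + 26)) = 8 - (-15)/(2*((-6 - 3) + 26)) = 8 - (-15)/(2*(-9 + 26)) = 8 - (-15)/(2*17) = 8 - 1/2*(-15/17) = 8 + 15/34 = 287/34 ≈ 8.4412)
Z*(-11 - 1*18) + Y = 287*(-11 - 1*18)/34 - 31 = 287*(-11 - 18)/34 - 31 = (287/34)*(-29) - 31 = -8323/34 - 31 = -9377/34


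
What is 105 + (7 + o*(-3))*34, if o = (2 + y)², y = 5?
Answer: -4655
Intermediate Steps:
o = 49 (o = (2 + 5)² = 7² = 49)
105 + (7 + o*(-3))*34 = 105 + (7 + 49*(-3))*34 = 105 + (7 - 147)*34 = 105 - 140*34 = 105 - 4760 = -4655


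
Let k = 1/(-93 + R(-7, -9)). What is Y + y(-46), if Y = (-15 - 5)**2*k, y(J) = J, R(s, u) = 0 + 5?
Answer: -556/11 ≈ -50.545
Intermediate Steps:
R(s, u) = 5
k = -1/88 (k = 1/(-93 + 5) = 1/(-88) = -1/88 ≈ -0.011364)
Y = -50/11 (Y = (-15 - 5)**2*(-1/88) = (-20)**2*(-1/88) = 400*(-1/88) = -50/11 ≈ -4.5455)
Y + y(-46) = -50/11 - 46 = -556/11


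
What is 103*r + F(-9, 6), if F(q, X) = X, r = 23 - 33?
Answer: -1024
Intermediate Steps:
r = -10
103*r + F(-9, 6) = 103*(-10) + 6 = -1030 + 6 = -1024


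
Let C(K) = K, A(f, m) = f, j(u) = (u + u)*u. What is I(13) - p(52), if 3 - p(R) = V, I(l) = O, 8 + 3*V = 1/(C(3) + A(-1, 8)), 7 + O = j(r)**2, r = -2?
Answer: 103/2 ≈ 51.500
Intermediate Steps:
j(u) = 2*u**2 (j(u) = (2*u)*u = 2*u**2)
O = 57 (O = -7 + (2*(-2)**2)**2 = -7 + (2*4)**2 = -7 + 8**2 = -7 + 64 = 57)
V = -5/2 (V = -8/3 + 1/(3*(3 - 1)) = -8/3 + (1/3)/2 = -8/3 + (1/3)*(1/2) = -8/3 + 1/6 = -5/2 ≈ -2.5000)
I(l) = 57
p(R) = 11/2 (p(R) = 3 - 1*(-5/2) = 3 + 5/2 = 11/2)
I(13) - p(52) = 57 - 1*11/2 = 57 - 11/2 = 103/2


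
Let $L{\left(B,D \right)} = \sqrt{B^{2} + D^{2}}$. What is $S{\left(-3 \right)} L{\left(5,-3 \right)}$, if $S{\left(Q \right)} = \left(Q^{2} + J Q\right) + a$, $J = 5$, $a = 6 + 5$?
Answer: $5 \sqrt{34} \approx 29.155$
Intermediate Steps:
$a = 11$
$S{\left(Q \right)} = 11 + Q^{2} + 5 Q$ ($S{\left(Q \right)} = \left(Q^{2} + 5 Q\right) + 11 = 11 + Q^{2} + 5 Q$)
$S{\left(-3 \right)} L{\left(5,-3 \right)} = \left(11 + \left(-3\right)^{2} + 5 \left(-3\right)\right) \sqrt{5^{2} + \left(-3\right)^{2}} = \left(11 + 9 - 15\right) \sqrt{25 + 9} = 5 \sqrt{34}$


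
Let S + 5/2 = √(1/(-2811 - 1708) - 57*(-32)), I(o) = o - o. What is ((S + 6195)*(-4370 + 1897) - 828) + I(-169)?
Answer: -30629761/2 - 2473*√37248557945/4519 ≈ -1.5420e+7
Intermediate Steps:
I(o) = 0
S = -5/2 + √37248557945/4519 (S = -5/2 + √(1/(-2811 - 1708) - 57*(-32)) = -5/2 + √(1/(-4519) + 1824) = -5/2 + √(-1/4519 + 1824) = -5/2 + √(8242655/4519) = -5/2 + √37248557945/4519 ≈ 40.208)
((S + 6195)*(-4370 + 1897) - 828) + I(-169) = (((-5/2 + √37248557945/4519) + 6195)*(-4370 + 1897) - 828) + 0 = ((12385/2 + √37248557945/4519)*(-2473) - 828) + 0 = ((-30628105/2 - 2473*√37248557945/4519) - 828) + 0 = (-30629761/2 - 2473*√37248557945/4519) + 0 = -30629761/2 - 2473*√37248557945/4519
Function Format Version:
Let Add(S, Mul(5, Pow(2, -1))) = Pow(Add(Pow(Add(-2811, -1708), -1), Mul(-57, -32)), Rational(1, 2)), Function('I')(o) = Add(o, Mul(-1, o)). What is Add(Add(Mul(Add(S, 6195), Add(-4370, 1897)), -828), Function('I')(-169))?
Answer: Add(Rational(-30629761, 2), Mul(Rational(-2473, 4519), Pow(37248557945, Rational(1, 2)))) ≈ -1.5420e+7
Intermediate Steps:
Function('I')(o) = 0
S = Add(Rational(-5, 2), Mul(Rational(1, 4519), Pow(37248557945, Rational(1, 2)))) (S = Add(Rational(-5, 2), Pow(Add(Pow(Add(-2811, -1708), -1), Mul(-57, -32)), Rational(1, 2))) = Add(Rational(-5, 2), Pow(Add(Pow(-4519, -1), 1824), Rational(1, 2))) = Add(Rational(-5, 2), Pow(Add(Rational(-1, 4519), 1824), Rational(1, 2))) = Add(Rational(-5, 2), Pow(Rational(8242655, 4519), Rational(1, 2))) = Add(Rational(-5, 2), Mul(Rational(1, 4519), Pow(37248557945, Rational(1, 2)))) ≈ 40.208)
Add(Add(Mul(Add(S, 6195), Add(-4370, 1897)), -828), Function('I')(-169)) = Add(Add(Mul(Add(Add(Rational(-5, 2), Mul(Rational(1, 4519), Pow(37248557945, Rational(1, 2)))), 6195), Add(-4370, 1897)), -828), 0) = Add(Add(Mul(Add(Rational(12385, 2), Mul(Rational(1, 4519), Pow(37248557945, Rational(1, 2)))), -2473), -828), 0) = Add(Add(Add(Rational(-30628105, 2), Mul(Rational(-2473, 4519), Pow(37248557945, Rational(1, 2)))), -828), 0) = Add(Add(Rational(-30629761, 2), Mul(Rational(-2473, 4519), Pow(37248557945, Rational(1, 2)))), 0) = Add(Rational(-30629761, 2), Mul(Rational(-2473, 4519), Pow(37248557945, Rational(1, 2))))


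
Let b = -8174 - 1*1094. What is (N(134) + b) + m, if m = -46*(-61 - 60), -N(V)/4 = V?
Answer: -4238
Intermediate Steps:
N(V) = -4*V
b = -9268 (b = -8174 - 1094 = -9268)
m = 5566 (m = -46*(-121) = 5566)
(N(134) + b) + m = (-4*134 - 9268) + 5566 = (-536 - 9268) + 5566 = -9804 + 5566 = -4238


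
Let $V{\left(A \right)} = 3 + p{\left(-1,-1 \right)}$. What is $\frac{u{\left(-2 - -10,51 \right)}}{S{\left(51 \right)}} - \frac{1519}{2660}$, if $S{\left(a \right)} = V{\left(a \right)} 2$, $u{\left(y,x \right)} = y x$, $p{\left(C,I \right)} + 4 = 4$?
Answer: $\frac{25623}{380} \approx 67.429$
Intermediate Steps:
$p{\left(C,I \right)} = 0$ ($p{\left(C,I \right)} = -4 + 4 = 0$)
$u{\left(y,x \right)} = x y$
$V{\left(A \right)} = 3$ ($V{\left(A \right)} = 3 + 0 = 3$)
$S{\left(a \right)} = 6$ ($S{\left(a \right)} = 3 \cdot 2 = 6$)
$\frac{u{\left(-2 - -10,51 \right)}}{S{\left(51 \right)}} - \frac{1519}{2660} = \frac{51 \left(-2 - -10\right)}{6} - \frac{1519}{2660} = 51 \left(-2 + 10\right) \frac{1}{6} - \frac{217}{380} = 51 \cdot 8 \cdot \frac{1}{6} - \frac{217}{380} = 408 \cdot \frac{1}{6} - \frac{217}{380} = 68 - \frac{217}{380} = \frac{25623}{380}$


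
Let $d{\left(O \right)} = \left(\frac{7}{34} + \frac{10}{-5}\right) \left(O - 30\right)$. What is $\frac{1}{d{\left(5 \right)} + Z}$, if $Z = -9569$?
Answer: $- \frac{34}{323821} \approx -0.000105$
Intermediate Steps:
$d{\left(O \right)} = \frac{915}{17} - \frac{61 O}{34}$ ($d{\left(O \right)} = \left(7 \cdot \frac{1}{34} + 10 \left(- \frac{1}{5}\right)\right) \left(-30 + O\right) = \left(\frac{7}{34} - 2\right) \left(-30 + O\right) = - \frac{61 \left(-30 + O\right)}{34} = \frac{915}{17} - \frac{61 O}{34}$)
$\frac{1}{d{\left(5 \right)} + Z} = \frac{1}{\left(\frac{915}{17} - \frac{305}{34}\right) - 9569} = \frac{1}{\frac{1525}{34} - 9569} = \frac{1}{- \frac{323821}{34}} = - \frac{34}{323821}$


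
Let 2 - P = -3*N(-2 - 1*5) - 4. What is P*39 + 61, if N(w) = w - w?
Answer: 295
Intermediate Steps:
N(w) = 0
P = 6 (P = 2 - (-3*0 - 4) = 2 - (0 - 4) = 2 - 1*(-4) = 2 + 4 = 6)
P*39 + 61 = 6*39 + 61 = 234 + 61 = 295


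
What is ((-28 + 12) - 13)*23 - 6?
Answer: -673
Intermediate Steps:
((-28 + 12) - 13)*23 - 6 = (-16 - 13)*23 - 6 = -29*23 - 6 = -667 - 6 = -673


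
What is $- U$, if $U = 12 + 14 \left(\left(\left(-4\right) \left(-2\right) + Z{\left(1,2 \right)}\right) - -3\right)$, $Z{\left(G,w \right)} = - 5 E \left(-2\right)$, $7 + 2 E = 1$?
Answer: $254$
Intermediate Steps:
$E = -3$ ($E = - \frac{7}{2} + \frac{1}{2} \cdot 1 = - \frac{7}{2} + \frac{1}{2} = -3$)
$Z{\left(G,w \right)} = -30$ ($Z{\left(G,w \right)} = \left(-5\right) \left(-3\right) \left(-2\right) = 15 \left(-2\right) = -30$)
$U = -254$ ($U = 12 + 14 \left(\left(\left(-4\right) \left(-2\right) - 30\right) - -3\right) = 12 + 14 \left(\left(8 - 30\right) + 3\right) = 12 + 14 \left(-22 + 3\right) = 12 + 14 \left(-19\right) = 12 - 266 = -254$)
$- U = \left(-1\right) \left(-254\right) = 254$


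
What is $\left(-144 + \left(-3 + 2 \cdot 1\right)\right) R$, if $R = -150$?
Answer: $21750$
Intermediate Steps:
$\left(-144 + \left(-3 + 2 \cdot 1\right)\right) R = \left(-144 + \left(-3 + 2 \cdot 1\right)\right) \left(-150\right) = \left(-144 + \left(-3 + 2\right)\right) \left(-150\right) = \left(-144 - 1\right) \left(-150\right) = \left(-145\right) \left(-150\right) = 21750$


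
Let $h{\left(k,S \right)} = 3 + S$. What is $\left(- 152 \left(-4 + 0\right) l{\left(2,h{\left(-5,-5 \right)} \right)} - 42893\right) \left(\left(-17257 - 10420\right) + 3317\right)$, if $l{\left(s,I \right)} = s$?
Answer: $1015251720$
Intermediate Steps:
$\left(- 152 \left(-4 + 0\right) l{\left(2,h{\left(-5,-5 \right)} \right)} - 42893\right) \left(\left(-17257 - 10420\right) + 3317\right) = \left(- 152 \left(-4 + 0\right) 2 - 42893\right) \left(\left(-17257 - 10420\right) + 3317\right) = \left(- 152 \left(\left(-4\right) 2\right) - 42893\right) \left(-27677 + 3317\right) = \left(\left(-152\right) \left(-8\right) - 42893\right) \left(-24360\right) = \left(1216 - 42893\right) \left(-24360\right) = \left(-41677\right) \left(-24360\right) = 1015251720$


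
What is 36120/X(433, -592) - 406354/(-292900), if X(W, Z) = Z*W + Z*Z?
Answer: 254316861/143594225 ≈ 1.7711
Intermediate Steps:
X(W, Z) = Z² + W*Z (X(W, Z) = W*Z + Z² = Z² + W*Z)
36120/X(433, -592) - 406354/(-292900) = 36120/((-592*(433 - 592))) - 406354/(-292900) = 36120/((-592*(-159))) - 406354*(-1/292900) = 36120/94128 + 203177/146450 = 36120*(1/94128) + 203177/146450 = 1505/3922 + 203177/146450 = 254316861/143594225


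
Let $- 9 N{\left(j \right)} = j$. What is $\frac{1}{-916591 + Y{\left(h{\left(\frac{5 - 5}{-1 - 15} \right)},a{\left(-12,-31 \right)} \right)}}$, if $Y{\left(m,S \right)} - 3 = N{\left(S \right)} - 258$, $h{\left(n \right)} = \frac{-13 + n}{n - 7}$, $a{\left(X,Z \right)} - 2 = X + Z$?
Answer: $- \frac{9}{8251573} \approx -1.0907 \cdot 10^{-6}$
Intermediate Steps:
$a{\left(X,Z \right)} = 2 + X + Z$ ($a{\left(X,Z \right)} = 2 + \left(X + Z\right) = 2 + X + Z$)
$N{\left(j \right)} = - \frac{j}{9}$
$h{\left(n \right)} = \frac{-13 + n}{-7 + n}$
$Y{\left(m,S \right)} = -255 - \frac{S}{9}$ ($Y{\left(m,S \right)} = 3 - \left(258 + \frac{S}{9}\right) = -255 - \frac{S}{9}$)
$\frac{1}{-916591 + Y{\left(h{\left(\frac{5 - 5}{-1 - 15} \right)},a{\left(-12,-31 \right)} \right)}} = \frac{1}{-916591 - \left(255 + \frac{2 - 12 - 31}{9}\right)} = \frac{1}{-916591 - \frac{2254}{9}} = \frac{1}{- \frac{8251573}{9}} = - \frac{9}{8251573}$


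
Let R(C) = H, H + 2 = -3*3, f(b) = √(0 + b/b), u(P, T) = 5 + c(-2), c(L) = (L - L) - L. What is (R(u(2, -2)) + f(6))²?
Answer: 100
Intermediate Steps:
c(L) = -L (c(L) = 0 - L = -L)
u(P, T) = 7 (u(P, T) = 5 - 1*(-2) = 5 + 2 = 7)
f(b) = 1 (f(b) = √(0 + 1) = √1 = 1)
H = -11 (H = -2 - 3*3 = -2 - 9 = -11)
R(C) = -11
(R(u(2, -2)) + f(6))² = (-11 + 1)² = (-10)² = 100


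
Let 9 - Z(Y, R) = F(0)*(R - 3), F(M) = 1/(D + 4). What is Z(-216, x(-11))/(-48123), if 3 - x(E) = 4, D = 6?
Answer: -47/240615 ≈ -0.00019533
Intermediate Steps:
x(E) = -1 (x(E) = 3 - 1*4 = 3 - 4 = -1)
F(M) = ⅒ (F(M) = 1/(6 + 4) = 1/10 = ⅒)
Z(Y, R) = 93/10 - R/10 (Z(Y, R) = 9 - (R - 3)/10 = 9 - (-3 + R)/10 = 9 - (-3/10 + R/10) = 9 + (3/10 - R/10) = 93/10 - R/10)
Z(-216, x(-11))/(-48123) = (93/10 - ⅒*(-1))/(-48123) = (93/10 + ⅒)*(-1/48123) = (47/5)*(-1/48123) = -47/240615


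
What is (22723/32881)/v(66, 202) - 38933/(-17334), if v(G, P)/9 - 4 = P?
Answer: 65938973734/29352901581 ≈ 2.2464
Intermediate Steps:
v(G, P) = 36 + 9*P
(22723/32881)/v(66, 202) - 38933/(-17334) = (22723/32881)/(36 + 9*202) - 38933/(-17334) = (22723*(1/32881))/(36 + 1818) - 38933*(-1/17334) = (22723/32881)/1854 + 38933/17334 = (22723/32881)*(1/1854) + 38933/17334 = 22723/60961374 + 38933/17334 = 65938973734/29352901581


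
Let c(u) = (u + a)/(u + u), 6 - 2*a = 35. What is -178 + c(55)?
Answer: -39079/220 ≈ -177.63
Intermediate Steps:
a = -29/2 (a = 3 - ½*35 = 3 - 35/2 = -29/2 ≈ -14.500)
c(u) = (-29/2 + u)/(2*u) (c(u) = (u - 29/2)/(u + u) = (-29/2 + u)/((2*u)) = (-29/2 + u)*(1/(2*u)) = (-29/2 + u)/(2*u))
-178 + c(55) = -178 + (¼)*(-29 + 2*55)/55 = -178 + (¼)*(1/55)*(-29 + 110) = -178 + (¼)*(1/55)*81 = -178 + 81/220 = -39079/220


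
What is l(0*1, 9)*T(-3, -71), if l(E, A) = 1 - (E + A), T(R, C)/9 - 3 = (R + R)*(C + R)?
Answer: -32184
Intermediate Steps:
T(R, C) = 27 + 18*R*(C + R) (T(R, C) = 27 + 9*((R + R)*(C + R)) = 27 + 9*((2*R)*(C + R)) = 27 + 9*(2*R*(C + R)) = 27 + 18*R*(C + R))
l(E, A) = 1 - A - E (l(E, A) = 1 - (A + E) = 1 + (-A - E) = 1 - A - E)
l(0*1, 9)*T(-3, -71) = (1 - 1*9 - 0)*(27 + 18*(-3)² + 18*(-71)*(-3)) = (1 - 9 - 1*0)*(27 + 18*9 + 3834) = (1 - 9 + 0)*(27 + 162 + 3834) = -8*4023 = -32184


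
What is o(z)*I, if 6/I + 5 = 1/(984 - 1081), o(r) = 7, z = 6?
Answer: -679/81 ≈ -8.3827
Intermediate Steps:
I = -97/81 (I = 6/(-5 + 1/(984 - 1081)) = 6/(-5 + 1/(-97)) = 6/(-5 - 1/97) = 6/(-486/97) = 6*(-97/486) = -97/81 ≈ -1.1975)
o(z)*I = 7*(-97/81) = -679/81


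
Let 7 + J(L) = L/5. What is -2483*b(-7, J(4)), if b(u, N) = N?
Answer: 76973/5 ≈ 15395.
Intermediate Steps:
J(L) = -7 + L/5
-2483*b(-7, J(4)) = -2483*(-7 + (⅕)*4) = -2483*(-7 + ⅘) = -2483*(-31/5) = 76973/5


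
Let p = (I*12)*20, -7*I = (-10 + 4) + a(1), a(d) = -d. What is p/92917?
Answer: 240/92917 ≈ 0.0025829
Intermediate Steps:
I = 1 (I = -((-10 + 4) - 1*1)/7 = -(-6 - 1)/7 = -⅐*(-7) = 1)
p = 240 (p = (1*12)*20 = 12*20 = 240)
p/92917 = 240/92917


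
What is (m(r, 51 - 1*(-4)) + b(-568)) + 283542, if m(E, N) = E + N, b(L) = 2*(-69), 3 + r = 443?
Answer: 283899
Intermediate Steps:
r = 440 (r = -3 + 443 = 440)
b(L) = -138
(m(r, 51 - 1*(-4)) + b(-568)) + 283542 = ((440 + (51 - 1*(-4))) - 138) + 283542 = ((440 + (51 + 4)) - 138) + 283542 = ((440 + 55) - 138) + 283542 = (495 - 138) + 283542 = 357 + 283542 = 283899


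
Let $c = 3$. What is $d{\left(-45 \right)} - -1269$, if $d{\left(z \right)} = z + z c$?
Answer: $1089$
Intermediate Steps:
$d{\left(z \right)} = 4 z$ ($d{\left(z \right)} = z + z 3 = z + 3 z = 4 z$)
$d{\left(-45 \right)} - -1269 = 4 \left(-45\right) - -1269 = -180 + 1269 = 1089$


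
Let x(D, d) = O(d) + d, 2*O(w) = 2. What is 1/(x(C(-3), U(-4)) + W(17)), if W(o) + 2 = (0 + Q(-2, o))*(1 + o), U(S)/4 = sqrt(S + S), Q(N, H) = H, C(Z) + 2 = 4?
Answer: 305/93153 - 8*I*sqrt(2)/93153 ≈ 0.0032742 - 0.00012145*I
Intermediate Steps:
C(Z) = 2 (C(Z) = -2 + 4 = 2)
U(S) = 4*sqrt(2)*sqrt(S) (U(S) = 4*sqrt(S + S) = 4*sqrt(2*S) = 4*(sqrt(2)*sqrt(S)) = 4*sqrt(2)*sqrt(S))
O(w) = 1 (O(w) = (1/2)*2 = 1)
W(o) = -2 + o*(1 + o) (W(o) = -2 + (0 + o)*(1 + o) = -2 + o*(1 + o))
x(D, d) = 1 + d
1/(x(C(-3), U(-4)) + W(17)) = 1/((1 + 4*sqrt(2)*sqrt(-4)) + (-2 + 17 + 17**2)) = 1/((1 + 4*sqrt(2)*(2*I)) + (-2 + 17 + 289)) = 1/((1 + 8*I*sqrt(2)) + 304) = 1/(305 + 8*I*sqrt(2))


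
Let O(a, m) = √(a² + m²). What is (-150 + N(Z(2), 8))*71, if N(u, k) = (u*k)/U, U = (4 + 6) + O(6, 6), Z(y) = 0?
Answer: -10650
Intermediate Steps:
U = 10 + 6*√2 (U = (4 + 6) + √(6² + 6²) = 10 + √(36 + 36) = 10 + √72 = 10 + 6*√2 ≈ 18.485)
N(u, k) = k*u/(10 + 6*√2) (N(u, k) = (u*k)/(10 + 6*√2) = (k*u)/(10 + 6*√2) = k*u/(10 + 6*√2))
(-150 + N(Z(2), 8))*71 = (-150 + ((5/14)*8*0 - 3/14*8*0*√2))*71 = (-150 + (0 + 0))*71 = (-150 + 0)*71 = -150*71 = -10650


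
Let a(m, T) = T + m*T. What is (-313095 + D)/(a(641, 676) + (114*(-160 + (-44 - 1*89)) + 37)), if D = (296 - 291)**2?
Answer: -313070/400627 ≈ -0.78145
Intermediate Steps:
a(m, T) = T + T*m
D = 25 (D = 5**2 = 25)
(-313095 + D)/(a(641, 676) + (114*(-160 + (-44 - 1*89)) + 37)) = (-313095 + 25)/(676*(1 + 641) + (114*(-160 + (-44 - 1*89)) + 37)) = -313070/(676*642 + (114*(-160 + (-44 - 89)) + 37)) = -313070/(433992 + (114*(-160 - 133) + 37)) = -313070/(433992 + (114*(-293) + 37)) = -313070/(433992 + (-33402 + 37)) = -313070/(433992 - 33365) = -313070/400627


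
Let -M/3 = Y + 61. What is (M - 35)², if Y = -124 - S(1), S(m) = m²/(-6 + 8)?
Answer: 96721/4 ≈ 24180.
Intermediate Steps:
S(m) = m²/2
Y = -249/2 (Y = -124 - 1²/2 = -124 - 1/2 = -124 - 1*½ = -124 - ½ = -249/2 ≈ -124.50)
M = 381/2 (M = -3*(-249/2 + 61) = -3*(-127/2) = 381/2 ≈ 190.50)
(M - 35)² = (381/2 - 35)² = (311/2)² = 96721/4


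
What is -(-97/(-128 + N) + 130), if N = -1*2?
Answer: -16997/130 ≈ -130.75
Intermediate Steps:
N = -2
-(-97/(-128 + N) + 130) = -(-97/(-128 - 2) + 130) = -(-97/(-130) + 130) = -(-97*(-1/130) + 130) = -(97/130 + 130) = -1*16997/130 = -16997/130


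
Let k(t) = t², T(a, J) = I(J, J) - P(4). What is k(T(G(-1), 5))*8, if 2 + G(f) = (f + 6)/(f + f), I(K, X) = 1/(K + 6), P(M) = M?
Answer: 14792/121 ≈ 122.25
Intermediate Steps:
I(K, X) = 1/(6 + K)
G(f) = -2 + (6 + f)/(2*f) (G(f) = -2 + (f + 6)/(f + f) = -2 + (6 + f)/((2*f)) = -2 + (6 + f)*(1/(2*f)) = -2 + (6 + f)/(2*f))
T(a, J) = -4 + 1/(6 + J) (T(a, J) = 1/(6 + J) - 1*4 = 1/(6 + J) - 4 = -4 + 1/(6 + J))
k(T(G(-1), 5))*8 = ((-23 - 4*5)/(6 + 5))²*8 = ((-23 - 20)/11)²*8 = ((1/11)*(-43))²*8 = (-43/11)²*8 = (1849/121)*8 = 14792/121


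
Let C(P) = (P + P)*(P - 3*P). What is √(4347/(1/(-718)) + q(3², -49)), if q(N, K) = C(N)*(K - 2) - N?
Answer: 3*I*√344959 ≈ 1762.0*I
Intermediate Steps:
C(P) = -4*P² (C(P) = (2*P)*(-2*P) = -4*P²)
q(N, K) = -N - 4*N²*(-2 + K) (q(N, K) = (-4*N²)*(K - 2) - N = (-4*N²)*(-2 + K) - N = -4*N²*(-2 + K) - N = -N - 4*N²*(-2 + K))
√(4347/(1/(-718)) + q(3², -49)) = √(4347/(1/(-718)) + 3²*(-1 + 8*3² - 4*(-49)*3²)) = √(4347/(-1/718) + 9*(-1 + 8*9 - 4*(-49)*9)) = √(4347*(-718) + 9*(-1 + 72 + 1764)) = √(-3121146 + 9*1835) = √(-3121146 + 16515) = √(-3104631) = 3*I*√344959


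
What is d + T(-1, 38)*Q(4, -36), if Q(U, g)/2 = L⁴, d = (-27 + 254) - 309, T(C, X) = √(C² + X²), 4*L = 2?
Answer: -82 + 17*√5/8 ≈ -77.248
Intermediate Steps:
L = ½ (L = (¼)*2 = ½ ≈ 0.50000)
d = -82 (d = 227 - 309 = -82)
Q(U, g) = ⅛ (Q(U, g) = 2*(½)⁴ = 2*(1/16) = ⅛)
d + T(-1, 38)*Q(4, -36) = -82 + √((-1)² + 38²)*(⅛) = -82 + √(1 + 1444)*(⅛) = -82 + √1445*(⅛) = -82 + (17*√5)*(⅛) = -82 + 17*√5/8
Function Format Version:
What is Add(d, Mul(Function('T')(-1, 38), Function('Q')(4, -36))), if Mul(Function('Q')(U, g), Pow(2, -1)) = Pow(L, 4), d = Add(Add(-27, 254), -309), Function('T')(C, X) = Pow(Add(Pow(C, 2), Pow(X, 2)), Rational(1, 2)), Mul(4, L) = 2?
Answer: Add(-82, Mul(Rational(17, 8), Pow(5, Rational(1, 2)))) ≈ -77.248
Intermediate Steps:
L = Rational(1, 2) (L = Mul(Rational(1, 4), 2) = Rational(1, 2) ≈ 0.50000)
d = -82 (d = Add(227, -309) = -82)
Function('Q')(U, g) = Rational(1, 8) (Function('Q')(U, g) = Mul(2, Pow(Rational(1, 2), 4)) = Mul(2, Rational(1, 16)) = Rational(1, 8))
Add(d, Mul(Function('T')(-1, 38), Function('Q')(4, -36))) = Add(-82, Mul(Pow(Add(Pow(-1, 2), Pow(38, 2)), Rational(1, 2)), Rational(1, 8))) = Add(-82, Mul(Pow(Add(1, 1444), Rational(1, 2)), Rational(1, 8))) = Add(-82, Mul(Pow(1445, Rational(1, 2)), Rational(1, 8))) = Add(-82, Mul(Mul(17, Pow(5, Rational(1, 2))), Rational(1, 8))) = Add(-82, Mul(Rational(17, 8), Pow(5, Rational(1, 2))))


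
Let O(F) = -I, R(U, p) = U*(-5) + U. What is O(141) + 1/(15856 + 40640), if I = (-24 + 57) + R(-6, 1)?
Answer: -3220271/56496 ≈ -57.000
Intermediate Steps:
R(U, p) = -4*U (R(U, p) = -5*U + U = -4*U)
I = 57 (I = (-24 + 57) - 4*(-6) = 33 + 24 = 57)
O(F) = -57 (O(F) = -1*57 = -57)
O(141) + 1/(15856 + 40640) = -57 + 1/(15856 + 40640) = -57 + 1/56496 = -3220271/56496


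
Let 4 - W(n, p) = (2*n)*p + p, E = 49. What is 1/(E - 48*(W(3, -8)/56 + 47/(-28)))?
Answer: 7/547 ≈ 0.012797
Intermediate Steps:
W(n, p) = 4 - p - 2*n*p (W(n, p) = 4 - ((2*n)*p + p) = 4 - (2*n*p + p) = 4 - (p + 2*n*p) = 4 + (-p - 2*n*p) = 4 - p - 2*n*p)
1/(E - 48*(W(3, -8)/56 + 47/(-28))) = 1/(49 - 48*((4 - 1*(-8) - 2*3*(-8))/56 + 47/(-28))) = 1/(49 - 48*((4 + 8 + 48)*(1/56) + 47*(-1/28))) = 1/(49 - 48*(60*(1/56) - 47/28)) = 1/(49 - 48*(15/14 - 47/28)) = 1/(49 - 48*(-17/28)) = 1/(49 + 204/7) = 1/(547/7) = 7/547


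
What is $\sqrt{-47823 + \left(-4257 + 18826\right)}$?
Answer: $i \sqrt{33254} \approx 182.36 i$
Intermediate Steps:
$\sqrt{-47823 + \left(-4257 + 18826\right)} = \sqrt{-47823 + 14569} = \sqrt{-33254} = i \sqrt{33254}$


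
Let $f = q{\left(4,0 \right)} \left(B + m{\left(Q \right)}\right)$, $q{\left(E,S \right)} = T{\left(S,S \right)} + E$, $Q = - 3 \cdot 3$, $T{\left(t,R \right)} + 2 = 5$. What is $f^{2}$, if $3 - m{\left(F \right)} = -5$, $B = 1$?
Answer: $3969$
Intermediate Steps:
$T{\left(t,R \right)} = 3$ ($T{\left(t,R \right)} = -2 + 5 = 3$)
$Q = -9$ ($Q = \left(-1\right) 9 = -9$)
$m{\left(F \right)} = 8$ ($m{\left(F \right)} = 3 - -5 = 3 + 5 = 8$)
$q{\left(E,S \right)} = 3 + E$
$f = 63$ ($f = \left(3 + 4\right) \left(1 + 8\right) = 7 \cdot 9 = 63$)
$f^{2} = 63^{2} = 3969$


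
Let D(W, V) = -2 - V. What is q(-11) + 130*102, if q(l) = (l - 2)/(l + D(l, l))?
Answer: 26533/2 ≈ 13267.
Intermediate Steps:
q(l) = 1 - l/2 (q(l) = (l - 2)/(l + (-2 - l)) = (-2 + l)/(-2) = (-2 + l)*(-½) = 1 - l/2)
q(-11) + 130*102 = (1 - ½*(-11)) + 130*102 = (1 + 11/2) + 13260 = 13/2 + 13260 = 26533/2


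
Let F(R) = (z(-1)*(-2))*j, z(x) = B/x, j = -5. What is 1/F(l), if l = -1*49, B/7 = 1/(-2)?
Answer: 1/35 ≈ 0.028571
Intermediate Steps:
B = -7/2 (B = 7/(-2) = 7*(-½) = -7/2 ≈ -3.5000)
z(x) = -7/(2*x)
l = -49
F(R) = 35 (F(R) = (-7/2/(-1)*(-2))*(-5) = (-7/2*(-1)*(-2))*(-5) = ((7/2)*(-2))*(-5) = -7*(-5) = 35)
1/F(l) = 1/35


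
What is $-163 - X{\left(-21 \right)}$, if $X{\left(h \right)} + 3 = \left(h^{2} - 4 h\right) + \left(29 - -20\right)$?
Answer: $-734$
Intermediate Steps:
$X{\left(h \right)} = 46 + h^{2} - 4 h$ ($X{\left(h \right)} = -3 + \left(\left(h^{2} - 4 h\right) + \left(29 - -20\right)\right) = -3 + \left(\left(h^{2} - 4 h\right) + \left(29 + 20\right)\right) = -3 + \left(\left(h^{2} - 4 h\right) + 49\right) = -3 + \left(49 + h^{2} - 4 h\right) = 46 + h^{2} - 4 h$)
$-163 - X{\left(-21 \right)} = -163 - \left(46 + \left(-21\right)^{2} - -84\right) = -163 - \left(46 + 441 + 84\right) = -163 - 571 = -734$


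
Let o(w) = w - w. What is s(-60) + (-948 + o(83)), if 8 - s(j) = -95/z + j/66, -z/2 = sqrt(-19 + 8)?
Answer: -10330/11 + 95*I*sqrt(11)/22 ≈ -939.09 + 14.322*I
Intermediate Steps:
z = -2*I*sqrt(11) (z = -2*sqrt(-19 + 8) = -2*I*sqrt(11) ≈ -6.6332*I)
o(w) = 0
s(j) = 8 - j/66 + 95*I*sqrt(11)/22 (s(j) = 8 - (-95*I*sqrt(11)/22 + j/66) = 8 - (j/66 - 95*I*sqrt(11)/22) = 8 + (-j/66 + 95*I*sqrt(11)/22) = 8 - j/66 + 95*I*sqrt(11)/22)
s(-60) + (-948 + o(83)) = (8 - 1/66*(-60) + 95*I*sqrt(11)/22) + (-948 + 0) = (8 + 10/11 + 95*I*sqrt(11)/22) - 948 = (98/11 + 95*I*sqrt(11)/22) - 948 = -10330/11 + 95*I*sqrt(11)/22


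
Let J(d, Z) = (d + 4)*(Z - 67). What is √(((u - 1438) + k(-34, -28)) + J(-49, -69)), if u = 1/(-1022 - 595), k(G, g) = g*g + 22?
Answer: √292845135/231 ≈ 74.081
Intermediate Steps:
k(G, g) = 22 + g² (k(G, g) = g² + 22 = 22 + g²)
u = -1/1617 (u = 1/(-1617) = -1/1617 ≈ -0.00061843)
J(d, Z) = (-67 + Z)*(4 + d) (J(d, Z) = (4 + d)*(-67 + Z) = (-67 + Z)*(4 + d))
√(((u - 1438) + k(-34, -28)) + J(-49, -69)) = √(((-1/1617 - 1438) + (22 + (-28)²)) + (-268 - 67*(-49) + 4*(-69) - 69*(-49))) = √((-2325247/1617 + (22 + 784)) + (-268 + 3283 - 276 + 3381)) = √((-2325247/1617 + 806) + 6120) = √(-1021945/1617 + 6120) = √(8874095/1617) = √292845135/231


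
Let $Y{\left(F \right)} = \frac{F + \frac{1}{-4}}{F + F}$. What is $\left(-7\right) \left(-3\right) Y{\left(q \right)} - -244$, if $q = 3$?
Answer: $\frac{2029}{8} \approx 253.63$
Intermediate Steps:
$Y{\left(F \right)} = \frac{- \frac{1}{4} + F}{2 F}$ ($Y{\left(F \right)} = \frac{F - \frac{1}{4}}{2 F} = \left(- \frac{1}{4} + F\right) \frac{1}{2 F} = \frac{- \frac{1}{4} + F}{2 F}$)
$\left(-7\right) \left(-3\right) Y{\left(q \right)} - -244 = \left(-7\right) \left(-3\right) \frac{-1 + 4 \cdot 3}{8 \cdot 3} - -244 = 21 \cdot \frac{1}{8} \cdot \frac{1}{3} \left(-1 + 12\right) + 244 = 21 \cdot \frac{1}{8} \cdot \frac{1}{3} \cdot 11 + 244 = 21 \cdot \frac{11}{24} + 244 = \frac{77}{8} + 244 = \frac{2029}{8}$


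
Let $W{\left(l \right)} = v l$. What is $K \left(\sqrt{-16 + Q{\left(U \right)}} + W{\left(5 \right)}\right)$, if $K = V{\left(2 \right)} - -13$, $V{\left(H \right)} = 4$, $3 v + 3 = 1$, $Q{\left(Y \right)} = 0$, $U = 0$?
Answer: $- \frac{170}{3} + 68 i \approx -56.667 + 68.0 i$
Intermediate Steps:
$v = - \frac{2}{3}$ ($v = -1 + \frac{1}{3} \cdot 1 = -1 + \frac{1}{3} = - \frac{2}{3} \approx -0.66667$)
$W{\left(l \right)} = - \frac{2 l}{3}$
$K = 17$ ($K = 4 - -13 = 4 + 13 = 17$)
$K \left(\sqrt{-16 + Q{\left(U \right)}} + W{\left(5 \right)}\right) = 17 \left(\sqrt{-16 + 0} - \frac{10}{3}\right) = 17 \left(\sqrt{-16} - \frac{10}{3}\right) = 17 \left(4 i - \frac{10}{3}\right) = 17 \left(- \frac{10}{3} + 4 i\right) = - \frac{170}{3} + 68 i$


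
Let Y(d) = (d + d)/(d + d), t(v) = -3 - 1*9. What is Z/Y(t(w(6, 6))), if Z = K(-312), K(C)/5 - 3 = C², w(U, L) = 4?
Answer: 486735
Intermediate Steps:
K(C) = 15 + 5*C²
t(v) = -12 (t(v) = -3 - 9 = -12)
Y(d) = 1 (Y(d) = (2*d)/((2*d)) = (2*d)*(1/(2*d)) = 1)
Z = 486735 (Z = 15 + 5*(-312)² = 15 + 5*97344 = 15 + 486720 = 486735)
Z/Y(t(w(6, 6))) = 486735/1 = 486735*1 = 486735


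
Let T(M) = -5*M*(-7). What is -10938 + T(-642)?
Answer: -33408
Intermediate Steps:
T(M) = 35*M
-10938 + T(-642) = -10938 + 35*(-642) = -10938 - 22470 = -33408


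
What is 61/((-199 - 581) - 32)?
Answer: -61/812 ≈ -0.075123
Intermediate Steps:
61/((-199 - 581) - 32) = 61/(-780 - 32) = 61/(-812) = 61*(-1/812) = -61/812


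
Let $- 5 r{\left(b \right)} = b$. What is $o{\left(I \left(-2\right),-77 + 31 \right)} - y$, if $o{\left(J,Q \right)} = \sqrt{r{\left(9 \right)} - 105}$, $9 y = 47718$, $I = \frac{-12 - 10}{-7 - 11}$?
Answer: $-5302 + \frac{i \sqrt{2670}}{5} \approx -5302.0 + 10.334 i$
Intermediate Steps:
$r{\left(b \right)} = - \frac{b}{5}$
$I = \frac{11}{9}$ ($I = - \frac{22}{-18} = \left(-22\right) \left(- \frac{1}{18}\right) = \frac{11}{9} \approx 1.2222$)
$y = 5302$ ($y = \frac{1}{9} \cdot 47718 = 5302$)
$o{\left(J,Q \right)} = \frac{i \sqrt{2670}}{5}$ ($o{\left(J,Q \right)} = \sqrt{\left(- \frac{1}{5}\right) 9 - 105} = \sqrt{- \frac{9}{5} - 105} = \sqrt{- \frac{534}{5}} = \frac{i \sqrt{2670}}{5}$)
$o{\left(I \left(-2\right),-77 + 31 \right)} - y = \frac{i \sqrt{2670}}{5} - 5302 = -5302 + \frac{i \sqrt{2670}}{5}$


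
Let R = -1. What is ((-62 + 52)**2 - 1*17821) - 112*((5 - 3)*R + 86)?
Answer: -27129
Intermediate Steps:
((-62 + 52)**2 - 1*17821) - 112*((5 - 3)*R + 86) = ((-62 + 52)**2 - 1*17821) - 112*((5 - 3)*(-1) + 86) = ((-10)**2 - 17821) - 112*(2*(-1) + 86) = (100 - 17821) - 112*(-2 + 86) = -17721 - 112*84 = -17721 - 9408 = -27129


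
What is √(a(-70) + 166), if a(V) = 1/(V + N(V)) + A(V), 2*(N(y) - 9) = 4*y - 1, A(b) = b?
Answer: 29*√18538/403 ≈ 9.7977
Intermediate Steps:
N(y) = 17/2 + 2*y (N(y) = 9 + (4*y - 1)/2 = 9 + (-1 + 4*y)/2 = 9 + (-½ + 2*y) = 17/2 + 2*y)
a(V) = V + 1/(17/2 + 3*V) (a(V) = 1/(V + (17/2 + 2*V)) + V = 1/(17/2 + 3*V) + V = V + 1/(17/2 + 3*V))
√(a(-70) + 166) = √((2 + 6*(-70)² + 17*(-70))/(17 + 6*(-70)) + 166) = √((2 + 6*4900 - 1190)/(17 - 420) + 166) = √((2 + 29400 - 1190)/(-403) + 166) = √(-1/403*28212 + 166) = √(-28212/403 + 166) = √(38686/403) = 29*√18538/403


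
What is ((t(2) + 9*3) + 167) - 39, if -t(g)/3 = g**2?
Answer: 143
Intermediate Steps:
t(g) = -3*g**2
((t(2) + 9*3) + 167) - 39 = ((-3*2**2 + 9*3) + 167) - 39 = ((-3*4 + 27) + 167) - 39 = ((-12 + 27) + 167) - 39 = (15 + 167) - 39 = 182 - 39 = 143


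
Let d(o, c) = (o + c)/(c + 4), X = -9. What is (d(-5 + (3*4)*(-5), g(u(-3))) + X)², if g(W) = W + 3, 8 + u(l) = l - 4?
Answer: 25/64 ≈ 0.39063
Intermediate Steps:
u(l) = -12 + l (u(l) = -8 + (l - 4) = -8 + (-4 + l) = -12 + l)
g(W) = 3 + W
d(o, c) = (c + o)/(4 + c)
(d(-5 + (3*4)*(-5), g(u(-3))) + X)² = (((3 + (-12 - 3)) + (-5 + (3*4)*(-5)))/(4 + (3 + (-12 - 3))) - 9)² = (((3 - 15) + (-5 + 12*(-5)))/(4 + (3 - 15)) - 9)² = ((-12 + (-5 - 60))/(4 - 12) - 9)² = ((-12 - 65)/(-8) - 9)² = (-⅛*(-77) - 9)² = (77/8 - 9)² = (5/8)² = 25/64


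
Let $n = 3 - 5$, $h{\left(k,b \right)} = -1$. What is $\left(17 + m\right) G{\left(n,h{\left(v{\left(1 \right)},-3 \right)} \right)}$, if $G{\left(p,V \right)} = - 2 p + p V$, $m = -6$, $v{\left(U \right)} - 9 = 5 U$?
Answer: $66$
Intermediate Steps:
$v{\left(U \right)} = 9 + 5 U$
$n = -2$ ($n = 3 - 5 = -2$)
$G{\left(p,V \right)} = - 2 p + V p$
$\left(17 + m\right) G{\left(n,h{\left(v{\left(1 \right)},-3 \right)} \right)} = \left(17 - 6\right) \left(- 2 \left(-2 - 1\right)\right) = 11 \left(\left(-2\right) \left(-3\right)\right) = 11 \cdot 6 = 66$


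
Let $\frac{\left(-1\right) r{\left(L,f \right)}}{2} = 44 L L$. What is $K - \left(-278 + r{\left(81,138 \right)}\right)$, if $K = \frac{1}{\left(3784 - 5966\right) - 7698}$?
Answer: $\frac{5707142479}{9880} \approx 5.7765 \cdot 10^{5}$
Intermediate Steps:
$r{\left(L,f \right)} = - 88 L^{2}$ ($r{\left(L,f \right)} = - 2 \cdot 44 L L = - 2 \cdot 44 L^{2} = - 88 L^{2}$)
$K = - \frac{1}{9880}$ ($K = \frac{1}{-2182 - 7698} = \frac{1}{-9880} = - \frac{1}{9880} \approx -0.00010121$)
$K - \left(-278 + r{\left(81,138 \right)}\right) = - \frac{1}{9880} - \left(-278 - 88 \cdot 81^{2}\right) = - \frac{1}{9880} - \left(-278 - 577368\right) = - \frac{1}{9880} + \left(278 - -577368\right) = - \frac{1}{9880} + \left(278 + 577368\right) = - \frac{1}{9880} + 577646 = \frac{5707142479}{9880}$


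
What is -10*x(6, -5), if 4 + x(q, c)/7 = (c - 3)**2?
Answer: -4200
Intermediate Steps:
x(q, c) = -28 + 7*(-3 + c)**2 (x(q, c) = -28 + 7*(c - 3)**2 = -28 + 7*(-3 + c)**2)
-10*x(6, -5) = -10*(-28 + 7*(-3 - 5)**2) = -10*(-28 + 7*(-8)**2) = -10*(-28 + 7*64) = -10*(-28 + 448) = -10*420 = -4200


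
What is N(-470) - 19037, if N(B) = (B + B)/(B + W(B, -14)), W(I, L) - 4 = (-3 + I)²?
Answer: -4250258671/223263 ≈ -19037.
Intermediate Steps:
W(I, L) = 4 + (-3 + I)²
N(B) = 2*B/(4 + B + (-3 + B)²) (N(B) = (B + B)/(B + (4 + (-3 + B)²)) = (2*B)/(4 + B + (-3 + B)²) = 2*B/(4 + B + (-3 + B)²))
N(-470) - 19037 = 2*(-470)/(4 - 470 + (-3 - 470)²) - 19037 = 2*(-470)/(4 - 470 + (-473)²) - 19037 = 2*(-470)/(4 - 470 + 223729) - 19037 = 2*(-470)/223263 - 19037 = 2*(-470)*(1/223263) - 19037 = -940/223263 - 19037 = -4250258671/223263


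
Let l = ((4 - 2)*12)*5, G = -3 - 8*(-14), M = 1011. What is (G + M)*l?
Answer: 134400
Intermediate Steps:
G = 109 (G = -3 + 112 = 109)
l = 120 (l = (2*12)*5 = 24*5 = 120)
(G + M)*l = (109 + 1011)*120 = 1120*120 = 134400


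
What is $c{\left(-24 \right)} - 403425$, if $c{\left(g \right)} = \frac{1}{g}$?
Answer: $- \frac{9682201}{24} \approx -4.0343 \cdot 10^{5}$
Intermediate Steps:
$c{\left(-24 \right)} - 403425 = \frac{1}{-24} - 403425 = - \frac{1}{24} - 403425 = - \frac{9682201}{24}$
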